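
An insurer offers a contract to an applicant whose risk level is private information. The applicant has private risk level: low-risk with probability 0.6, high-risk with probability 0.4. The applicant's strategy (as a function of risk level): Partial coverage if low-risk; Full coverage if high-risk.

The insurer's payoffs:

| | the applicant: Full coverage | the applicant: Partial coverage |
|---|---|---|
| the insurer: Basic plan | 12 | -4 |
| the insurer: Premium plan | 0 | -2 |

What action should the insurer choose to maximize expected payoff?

Basic plan

E[Basic plan] = 0.6·(-4) + 0.4·(12) = 2.4
E[Premium plan] = 0.6·(-2) + 0.4·(0) = -1.2
Best response: Basic plan (2.4 is the largest).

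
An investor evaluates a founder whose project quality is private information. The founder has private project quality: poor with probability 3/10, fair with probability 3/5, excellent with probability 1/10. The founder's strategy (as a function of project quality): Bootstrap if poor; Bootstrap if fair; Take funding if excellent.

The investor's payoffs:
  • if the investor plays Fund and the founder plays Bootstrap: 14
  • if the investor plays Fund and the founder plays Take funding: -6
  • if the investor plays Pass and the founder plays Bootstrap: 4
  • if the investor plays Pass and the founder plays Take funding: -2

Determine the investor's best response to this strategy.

Fund

E[Fund] = 3/10·(14) + 3/5·(14) + 1/10·(-6) = 12
E[Pass] = 3/10·(4) + 3/5·(4) + 1/10·(-2) = 17/5
Best response: Fund (12 is the largest).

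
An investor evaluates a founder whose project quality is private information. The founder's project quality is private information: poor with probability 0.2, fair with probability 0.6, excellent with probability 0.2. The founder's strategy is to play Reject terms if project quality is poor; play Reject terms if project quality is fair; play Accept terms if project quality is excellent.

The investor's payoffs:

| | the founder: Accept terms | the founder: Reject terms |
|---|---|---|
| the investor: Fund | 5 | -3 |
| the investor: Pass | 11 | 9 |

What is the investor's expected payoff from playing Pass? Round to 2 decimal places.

9.40

E[Pass] = 0.2·9 + 0.6·9 + 0.2·11 = 1.8 + 5.4 + 2.2 = 9.4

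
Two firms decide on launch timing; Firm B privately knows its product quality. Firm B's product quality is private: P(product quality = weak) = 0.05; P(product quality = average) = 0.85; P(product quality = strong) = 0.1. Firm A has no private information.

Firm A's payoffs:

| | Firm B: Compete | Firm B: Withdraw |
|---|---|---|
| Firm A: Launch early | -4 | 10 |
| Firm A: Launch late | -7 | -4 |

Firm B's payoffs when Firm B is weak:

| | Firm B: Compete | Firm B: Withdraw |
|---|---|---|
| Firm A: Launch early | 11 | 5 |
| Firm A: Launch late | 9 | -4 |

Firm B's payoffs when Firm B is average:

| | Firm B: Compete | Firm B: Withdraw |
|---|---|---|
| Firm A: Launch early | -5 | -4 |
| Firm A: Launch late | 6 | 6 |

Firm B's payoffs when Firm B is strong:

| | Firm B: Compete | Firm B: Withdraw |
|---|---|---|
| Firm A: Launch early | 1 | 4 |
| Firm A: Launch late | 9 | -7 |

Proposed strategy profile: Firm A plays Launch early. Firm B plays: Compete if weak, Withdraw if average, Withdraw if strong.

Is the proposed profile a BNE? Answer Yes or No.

Yes

Firm A plays Launch early: E[Launch early] = 0.05·(-4) + 0.85·(10) + 0.1·(10) = 9.3; E[Launch late] = -4.15. Best-responding. ✓
Firm B (product quality weak), facing Launch early: Compete gives 11, Withdraw gives 5. Proposed Compete is best. ✓
Firm B (product quality average), facing Launch early: Compete gives -5, Withdraw gives -4. Proposed Withdraw is best. ✓
Firm B (product quality strong), facing Launch early: Compete gives 1, Withdraw gives 4. Proposed Withdraw is best. ✓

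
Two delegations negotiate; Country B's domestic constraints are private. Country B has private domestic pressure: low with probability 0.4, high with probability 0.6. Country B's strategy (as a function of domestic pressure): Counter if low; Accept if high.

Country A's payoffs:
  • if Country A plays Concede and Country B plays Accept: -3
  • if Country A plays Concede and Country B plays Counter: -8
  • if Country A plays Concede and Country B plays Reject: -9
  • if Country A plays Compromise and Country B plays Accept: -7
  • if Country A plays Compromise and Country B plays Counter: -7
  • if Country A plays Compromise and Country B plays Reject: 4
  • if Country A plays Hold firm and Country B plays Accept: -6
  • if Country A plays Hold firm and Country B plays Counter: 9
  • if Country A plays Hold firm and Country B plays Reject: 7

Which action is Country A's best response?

Compute Country A's expected payoff for each action, taking the expectation over Country B's type.
E[Concede] = 0.4·(-8) + 0.6·(-3) = -5
E[Compromise] = 0.4·(-7) + 0.6·(-7) = -7
E[Hold firm] = 0.4·(9) + 0.6·(-6) = 0
Best response: Hold firm (0 is the largest).

Hold firm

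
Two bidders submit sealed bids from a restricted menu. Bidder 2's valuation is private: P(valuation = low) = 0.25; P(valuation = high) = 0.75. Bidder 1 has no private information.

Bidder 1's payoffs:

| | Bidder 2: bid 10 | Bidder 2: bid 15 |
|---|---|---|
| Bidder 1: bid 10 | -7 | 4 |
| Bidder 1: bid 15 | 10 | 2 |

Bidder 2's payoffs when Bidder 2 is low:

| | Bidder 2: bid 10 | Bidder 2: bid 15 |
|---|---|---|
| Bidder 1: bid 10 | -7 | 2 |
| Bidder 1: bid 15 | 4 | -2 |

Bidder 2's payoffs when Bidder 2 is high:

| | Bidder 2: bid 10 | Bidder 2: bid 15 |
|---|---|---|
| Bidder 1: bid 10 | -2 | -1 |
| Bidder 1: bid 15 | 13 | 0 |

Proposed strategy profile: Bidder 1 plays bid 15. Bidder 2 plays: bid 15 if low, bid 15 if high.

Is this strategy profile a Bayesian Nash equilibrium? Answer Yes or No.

No

A profile is a BNE iff every type of every player is best-responding given beliefs about the other side.
Bidder 1 plays bid 15: E[bid 15] = 0.25·(2) + 0.75·(2) = 2; E[bid 10] = 4. Not best-responding. ✗
Bidder 2 (valuation low), facing bid 15: bid 10 gives 4, bid 15 gives -2. Proposed bid 15 is not best — profitable deviation exists. ✗
Bidder 2 (valuation high), facing bid 15: bid 10 gives 13, bid 15 gives 0. Proposed bid 15 is not best — profitable deviation exists. ✗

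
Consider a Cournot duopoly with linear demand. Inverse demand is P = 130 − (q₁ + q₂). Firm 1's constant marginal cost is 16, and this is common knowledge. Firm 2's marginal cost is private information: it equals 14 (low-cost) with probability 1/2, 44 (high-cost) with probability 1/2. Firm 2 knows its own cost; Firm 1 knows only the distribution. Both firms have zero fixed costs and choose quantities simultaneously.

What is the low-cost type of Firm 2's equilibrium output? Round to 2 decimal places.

36.83

Each type of Firm 2 best-responds to q₁; Firm 1 best-responds to the expected q₂ over Firm 2's types.
Firm 2 with cost c maximizes (130 − (q₁+q₂) − c)·q₂, giving q₂(c) = (130 − c − q₁)/2.
E[c₂] = 1/2·14 + 1/2·44 = 29
Firm 1's FOC against E[q₂] yields q₁ = (130 − 2·16 + E[c₂])/3 = (130 − 32 + 29)/3 = 42.3333.
q₂(low-cost) = (130 − 14 − 42.3333)/2 = 36.8333.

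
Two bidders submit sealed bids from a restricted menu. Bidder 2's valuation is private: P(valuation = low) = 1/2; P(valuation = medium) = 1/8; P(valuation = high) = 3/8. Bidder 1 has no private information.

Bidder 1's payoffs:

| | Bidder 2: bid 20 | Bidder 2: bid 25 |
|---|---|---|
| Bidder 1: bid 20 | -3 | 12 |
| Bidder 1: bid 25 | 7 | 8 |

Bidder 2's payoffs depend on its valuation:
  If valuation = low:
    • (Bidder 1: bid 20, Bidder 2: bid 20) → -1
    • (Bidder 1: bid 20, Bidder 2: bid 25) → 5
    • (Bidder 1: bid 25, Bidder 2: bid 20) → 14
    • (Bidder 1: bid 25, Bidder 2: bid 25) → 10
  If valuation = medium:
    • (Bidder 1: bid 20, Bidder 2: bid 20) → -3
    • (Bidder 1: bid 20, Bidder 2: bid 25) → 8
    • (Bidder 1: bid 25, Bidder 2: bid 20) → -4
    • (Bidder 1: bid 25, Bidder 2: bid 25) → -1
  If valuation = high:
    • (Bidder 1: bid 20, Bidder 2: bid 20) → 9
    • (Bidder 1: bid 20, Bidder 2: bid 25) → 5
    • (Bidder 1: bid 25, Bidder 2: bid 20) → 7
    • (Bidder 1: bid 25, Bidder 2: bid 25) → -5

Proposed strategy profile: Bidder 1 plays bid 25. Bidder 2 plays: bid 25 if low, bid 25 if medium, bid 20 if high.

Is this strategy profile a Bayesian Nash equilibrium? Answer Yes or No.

A profile is a BNE iff every type of every player is best-responding given beliefs about the other side.
Bidder 1 plays bid 25: E[bid 25] = 1/2·(8) + 1/8·(8) + 3/8·(7) = 61/8; E[bid 20] = 51/8. Best-responding. ✓
Bidder 2 (valuation low), facing bid 25: bid 20 gives 14, bid 25 gives 10. Proposed bid 25 is not best — profitable deviation exists. ✗
Bidder 2 (valuation medium), facing bid 25: bid 20 gives -4, bid 25 gives -1. Proposed bid 25 is best. ✓
Bidder 2 (valuation high), facing bid 25: bid 20 gives 7, bid 25 gives -5. Proposed bid 20 is best. ✓

No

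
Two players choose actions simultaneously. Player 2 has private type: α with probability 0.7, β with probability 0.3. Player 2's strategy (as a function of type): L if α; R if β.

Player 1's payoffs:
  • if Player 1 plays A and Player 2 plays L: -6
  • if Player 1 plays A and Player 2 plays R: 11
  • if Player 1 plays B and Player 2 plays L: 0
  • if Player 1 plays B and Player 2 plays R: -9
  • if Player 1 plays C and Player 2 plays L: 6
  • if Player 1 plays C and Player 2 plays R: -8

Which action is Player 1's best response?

C

Compute Player 1's expected payoff for each action, taking the expectation over Player 2's type.
E[A] = 0.7·(-6) + 0.3·(11) = -0.9
E[B] = 0.7·(0) + 0.3·(-9) = -2.7
E[C] = 0.7·(6) + 0.3·(-8) = 1.8
Best response: C (1.8 is the largest).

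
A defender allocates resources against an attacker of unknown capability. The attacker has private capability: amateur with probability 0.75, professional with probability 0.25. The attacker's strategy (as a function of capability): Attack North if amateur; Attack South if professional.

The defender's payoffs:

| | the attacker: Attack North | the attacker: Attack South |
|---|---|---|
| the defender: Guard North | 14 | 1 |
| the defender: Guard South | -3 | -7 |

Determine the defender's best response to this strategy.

Guard North

Compute the defender's expected payoff for each action, taking the expectation over the attacker's type.
E[Guard North] = 0.75·(14) + 0.25·(1) = 10.75
E[Guard South] = 0.75·(-3) + 0.25·(-7) = -4
Best response: Guard North (10.75 is the largest).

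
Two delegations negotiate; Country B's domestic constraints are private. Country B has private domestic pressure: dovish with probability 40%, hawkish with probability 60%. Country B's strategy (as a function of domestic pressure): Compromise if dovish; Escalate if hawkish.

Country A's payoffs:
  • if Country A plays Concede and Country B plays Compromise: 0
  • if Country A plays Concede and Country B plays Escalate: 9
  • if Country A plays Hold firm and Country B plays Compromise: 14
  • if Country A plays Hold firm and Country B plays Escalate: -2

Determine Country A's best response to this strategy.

E[Concede] = 0.4·(0) + 0.6·(9) = 5.4
E[Hold firm] = 0.4·(14) + 0.6·(-2) = 4.4
Best response: Concede (5.4 is the largest).

Concede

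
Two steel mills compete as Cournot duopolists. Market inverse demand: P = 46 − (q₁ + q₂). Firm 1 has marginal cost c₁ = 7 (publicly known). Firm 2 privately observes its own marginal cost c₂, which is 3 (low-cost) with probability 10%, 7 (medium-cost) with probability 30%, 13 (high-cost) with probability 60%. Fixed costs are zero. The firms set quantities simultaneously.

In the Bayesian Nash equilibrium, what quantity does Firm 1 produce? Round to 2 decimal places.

14.07

Type-c best response for Firm 2: q₂(c) = (46 − c)/2 − q₁/2.
Firm 1 maximizes expected profit; its first-order condition is 46 − 2q₁ − E[q₂] − 7 = 0.
Substituting E[q₂] and solving: E[c₂] = 10.2, so q₁ = (46 − 2·7 + 10.2)/3 = 14.0667.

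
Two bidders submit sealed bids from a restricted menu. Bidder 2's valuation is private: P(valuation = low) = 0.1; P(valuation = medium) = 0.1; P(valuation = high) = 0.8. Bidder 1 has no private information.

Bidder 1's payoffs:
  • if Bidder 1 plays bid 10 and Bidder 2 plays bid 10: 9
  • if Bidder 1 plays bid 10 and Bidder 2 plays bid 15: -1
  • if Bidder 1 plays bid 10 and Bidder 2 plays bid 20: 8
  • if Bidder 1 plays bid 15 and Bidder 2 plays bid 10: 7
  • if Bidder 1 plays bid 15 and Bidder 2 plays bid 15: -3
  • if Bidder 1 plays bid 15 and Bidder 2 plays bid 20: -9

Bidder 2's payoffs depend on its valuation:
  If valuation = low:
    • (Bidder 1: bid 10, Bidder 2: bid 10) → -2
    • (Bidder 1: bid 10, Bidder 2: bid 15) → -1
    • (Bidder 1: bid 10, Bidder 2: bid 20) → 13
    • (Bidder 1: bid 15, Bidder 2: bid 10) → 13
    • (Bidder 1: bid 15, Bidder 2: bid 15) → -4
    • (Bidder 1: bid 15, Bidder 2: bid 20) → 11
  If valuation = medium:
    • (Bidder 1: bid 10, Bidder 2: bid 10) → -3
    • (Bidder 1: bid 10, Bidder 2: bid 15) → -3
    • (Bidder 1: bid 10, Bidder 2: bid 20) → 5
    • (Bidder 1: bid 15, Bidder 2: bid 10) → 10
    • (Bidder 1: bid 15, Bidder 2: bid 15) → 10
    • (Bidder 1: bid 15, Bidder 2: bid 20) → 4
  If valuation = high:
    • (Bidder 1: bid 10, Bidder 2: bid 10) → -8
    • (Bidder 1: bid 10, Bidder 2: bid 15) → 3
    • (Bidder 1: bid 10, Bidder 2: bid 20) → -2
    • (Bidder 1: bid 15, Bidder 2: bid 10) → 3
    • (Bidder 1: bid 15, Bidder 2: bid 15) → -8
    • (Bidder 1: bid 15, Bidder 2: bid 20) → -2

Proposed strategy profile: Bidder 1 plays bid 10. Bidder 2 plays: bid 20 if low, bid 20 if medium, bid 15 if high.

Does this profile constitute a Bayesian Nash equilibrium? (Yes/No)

A profile is a BNE iff every type of every player is best-responding given beliefs about the other side.
Bidder 1 plays bid 10: E[bid 10] = 0.1·(8) + 0.1·(8) + 0.8·(-1) = 0.8; E[bid 15] = -4.2. Best-responding. ✓
Bidder 2 (valuation low), facing bid 10: bid 10 gives -2, bid 15 gives -1, bid 20 gives 13. Proposed bid 20 is best. ✓
Bidder 2 (valuation medium), facing bid 10: bid 10 gives -3, bid 15 gives -3, bid 20 gives 5. Proposed bid 20 is best. ✓
Bidder 2 (valuation high), facing bid 10: bid 10 gives -8, bid 15 gives 3, bid 20 gives -2. Proposed bid 15 is best. ✓

Yes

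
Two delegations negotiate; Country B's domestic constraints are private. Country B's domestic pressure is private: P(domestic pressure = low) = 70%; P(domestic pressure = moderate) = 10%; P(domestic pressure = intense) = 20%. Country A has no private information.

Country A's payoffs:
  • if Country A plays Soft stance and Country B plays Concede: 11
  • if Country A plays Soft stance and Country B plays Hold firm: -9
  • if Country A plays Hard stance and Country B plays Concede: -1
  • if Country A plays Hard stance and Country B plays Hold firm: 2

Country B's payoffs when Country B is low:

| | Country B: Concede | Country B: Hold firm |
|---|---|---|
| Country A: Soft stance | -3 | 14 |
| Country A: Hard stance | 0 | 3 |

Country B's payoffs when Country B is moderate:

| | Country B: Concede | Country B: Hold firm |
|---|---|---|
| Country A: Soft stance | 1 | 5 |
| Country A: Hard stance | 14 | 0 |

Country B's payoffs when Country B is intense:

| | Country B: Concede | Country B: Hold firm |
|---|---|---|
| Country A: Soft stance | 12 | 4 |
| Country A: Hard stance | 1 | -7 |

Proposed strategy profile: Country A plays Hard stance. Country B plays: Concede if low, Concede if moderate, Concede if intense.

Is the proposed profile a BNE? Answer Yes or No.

Country A plays Hard stance: E[Hard stance] = 0.7·(-1) + 0.1·(-1) + 0.2·(-1) = -1; E[Soft stance] = 11. Not best-responding. ✗
Country B (domestic pressure low), facing Hard stance: Concede gives 0, Hold firm gives 3. Proposed Concede is not best — profitable deviation exists. ✗
Country B (domestic pressure moderate), facing Hard stance: Concede gives 14, Hold firm gives 0. Proposed Concede is best. ✓
Country B (domestic pressure intense), facing Hard stance: Concede gives 1, Hold firm gives -7. Proposed Concede is best. ✓

No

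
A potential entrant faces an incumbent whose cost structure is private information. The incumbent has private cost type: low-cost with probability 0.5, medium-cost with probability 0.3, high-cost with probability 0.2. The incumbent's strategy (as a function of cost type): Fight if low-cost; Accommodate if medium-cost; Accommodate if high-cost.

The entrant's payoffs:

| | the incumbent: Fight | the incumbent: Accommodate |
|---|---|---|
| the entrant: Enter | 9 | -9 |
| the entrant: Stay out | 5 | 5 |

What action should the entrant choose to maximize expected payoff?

E[Enter] = 0.5·(9) + 0.3·(-9) + 0.2·(-9) = 0
E[Stay out] = 0.5·(5) + 0.3·(5) + 0.2·(5) = 5
Best response: Stay out (5 is the largest).

Stay out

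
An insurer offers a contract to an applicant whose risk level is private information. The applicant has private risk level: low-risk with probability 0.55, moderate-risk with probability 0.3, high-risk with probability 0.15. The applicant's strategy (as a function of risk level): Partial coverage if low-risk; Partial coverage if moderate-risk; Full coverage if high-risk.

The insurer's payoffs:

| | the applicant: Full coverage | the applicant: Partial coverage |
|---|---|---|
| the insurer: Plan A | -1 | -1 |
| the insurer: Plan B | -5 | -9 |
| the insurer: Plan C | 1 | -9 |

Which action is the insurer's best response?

Compute the insurer's expected payoff for each action, taking the expectation over the applicant's type.
E[Plan A] = 0.55·(-1) + 0.3·(-1) + 0.15·(-1) = -1
E[Plan B] = 0.55·(-9) + 0.3·(-9) + 0.15·(-5) = -8.4
E[Plan C] = 0.55·(-9) + 0.3·(-9) + 0.15·(1) = -7.5
Best response: Plan A (-1 is the largest).

Plan A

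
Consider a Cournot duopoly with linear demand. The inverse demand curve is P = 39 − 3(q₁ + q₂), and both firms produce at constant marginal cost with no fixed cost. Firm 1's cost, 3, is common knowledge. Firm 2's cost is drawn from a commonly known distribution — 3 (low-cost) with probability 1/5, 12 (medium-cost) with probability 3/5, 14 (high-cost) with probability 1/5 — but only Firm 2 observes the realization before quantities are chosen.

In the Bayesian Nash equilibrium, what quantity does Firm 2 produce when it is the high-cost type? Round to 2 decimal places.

Type-c best response for Firm 2: q₂(c) = (39 − c)/6 − q₁/2.
Firm 1 maximizes expected profit; its first-order condition is 39 − 6q₁ − 3E[q₂] − 3 = 0.
Substituting E[q₂] and solving: E[c₂] = 10.6, so q₁ = (39 − 2·3 + 10.6)/9 = 4.84444.
q₂(high-cost) = (39 − 14 − 3·4.84444)/6 = 1.74444.

1.74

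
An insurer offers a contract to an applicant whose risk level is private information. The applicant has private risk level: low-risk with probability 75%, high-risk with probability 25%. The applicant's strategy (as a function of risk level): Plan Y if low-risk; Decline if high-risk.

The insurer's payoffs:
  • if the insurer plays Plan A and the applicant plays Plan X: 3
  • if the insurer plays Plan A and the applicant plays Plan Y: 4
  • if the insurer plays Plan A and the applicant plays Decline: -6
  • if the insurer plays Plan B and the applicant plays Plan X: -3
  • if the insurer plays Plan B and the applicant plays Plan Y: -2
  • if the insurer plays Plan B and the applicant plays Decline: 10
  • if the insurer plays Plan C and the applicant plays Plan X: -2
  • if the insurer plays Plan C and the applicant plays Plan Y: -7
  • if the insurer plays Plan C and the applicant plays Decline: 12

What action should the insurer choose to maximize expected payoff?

Plan A

E[Plan A] = 0.75·(4) + 0.25·(-6) = 1.5
E[Plan B] = 0.75·(-2) + 0.25·(10) = 1
E[Plan C] = 0.75·(-7) + 0.25·(12) = -2.25
Best response: Plan A (1.5 is the largest).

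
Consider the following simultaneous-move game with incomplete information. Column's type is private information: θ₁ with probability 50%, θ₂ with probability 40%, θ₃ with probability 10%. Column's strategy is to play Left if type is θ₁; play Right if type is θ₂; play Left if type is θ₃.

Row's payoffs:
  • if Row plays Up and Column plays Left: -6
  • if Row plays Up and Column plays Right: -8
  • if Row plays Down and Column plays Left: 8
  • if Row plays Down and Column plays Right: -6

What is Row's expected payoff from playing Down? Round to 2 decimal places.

E[Down] = 0.5·8 + 0.4·(-6) + 0.1·8 = 4 + (-2.4) + 0.8 = 2.4

2.40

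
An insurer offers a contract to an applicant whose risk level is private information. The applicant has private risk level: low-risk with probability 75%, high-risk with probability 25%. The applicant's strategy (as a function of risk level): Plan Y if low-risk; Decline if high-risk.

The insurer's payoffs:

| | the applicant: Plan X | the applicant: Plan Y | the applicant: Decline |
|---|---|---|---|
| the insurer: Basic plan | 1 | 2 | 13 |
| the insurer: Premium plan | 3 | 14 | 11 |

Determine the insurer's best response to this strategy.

E[Basic plan] = 0.75·(2) + 0.25·(13) = 4.75
E[Premium plan] = 0.75·(14) + 0.25·(11) = 13.25
Best response: Premium plan (13.25 is the largest).

Premium plan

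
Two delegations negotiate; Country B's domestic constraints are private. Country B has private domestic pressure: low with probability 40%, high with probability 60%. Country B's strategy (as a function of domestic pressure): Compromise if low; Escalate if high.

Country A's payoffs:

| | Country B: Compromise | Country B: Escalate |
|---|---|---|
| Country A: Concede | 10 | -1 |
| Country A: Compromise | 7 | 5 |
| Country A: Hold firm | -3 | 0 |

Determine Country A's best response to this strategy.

Compromise

E[Concede] = 0.4·(10) + 0.6·(-1) = 3.4
E[Compromise] = 0.4·(7) + 0.6·(5) = 5.8
E[Hold firm] = 0.4·(-3) + 0.6·(0) = -1.2
Best response: Compromise (5.8 is the largest).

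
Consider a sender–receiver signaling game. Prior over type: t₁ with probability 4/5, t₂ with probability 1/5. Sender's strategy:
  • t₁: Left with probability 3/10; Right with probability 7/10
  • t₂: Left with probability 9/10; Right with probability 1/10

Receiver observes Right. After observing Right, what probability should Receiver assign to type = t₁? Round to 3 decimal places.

P(Right) = (4/5)·(7/10) + (1/5)·(1/10) = 29/50
P(t₁ | Right) = ((4/5)·(7/10)) / (29/50) = (14/25) / (29/50) = 28/29

0.966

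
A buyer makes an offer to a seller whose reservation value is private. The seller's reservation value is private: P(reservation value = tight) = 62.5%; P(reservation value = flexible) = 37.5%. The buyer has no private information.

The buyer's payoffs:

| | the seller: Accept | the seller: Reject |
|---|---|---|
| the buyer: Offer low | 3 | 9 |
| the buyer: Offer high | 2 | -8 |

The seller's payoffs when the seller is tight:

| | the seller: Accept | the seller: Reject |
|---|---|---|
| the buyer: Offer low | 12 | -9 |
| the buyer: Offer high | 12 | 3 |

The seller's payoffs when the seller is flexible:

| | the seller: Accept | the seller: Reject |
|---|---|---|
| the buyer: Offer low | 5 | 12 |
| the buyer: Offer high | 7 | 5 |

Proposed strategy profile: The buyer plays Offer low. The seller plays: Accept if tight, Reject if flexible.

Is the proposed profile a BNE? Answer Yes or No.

The buyer plays Offer low: E[Offer low] = 0.625·(3) + 0.375·(9) = 5.25; E[Offer high] = -1.75. Best-responding. ✓
The seller (reservation value tight), facing Offer low: Accept gives 12, Reject gives -9. Proposed Accept is best. ✓
The seller (reservation value flexible), facing Offer low: Accept gives 5, Reject gives 12. Proposed Reject is best. ✓

Yes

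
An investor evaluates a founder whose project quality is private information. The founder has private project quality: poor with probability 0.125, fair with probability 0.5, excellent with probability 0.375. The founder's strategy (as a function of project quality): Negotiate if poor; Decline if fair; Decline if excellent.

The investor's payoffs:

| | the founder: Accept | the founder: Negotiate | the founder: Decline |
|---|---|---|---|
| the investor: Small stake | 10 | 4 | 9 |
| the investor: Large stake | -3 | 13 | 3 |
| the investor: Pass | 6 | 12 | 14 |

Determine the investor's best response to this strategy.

Pass

E[Small stake] = 0.125·(4) + 0.5·(9) + 0.375·(9) = 8.375
E[Large stake] = 0.125·(13) + 0.5·(3) + 0.375·(3) = 4.25
E[Pass] = 0.125·(12) + 0.5·(14) + 0.375·(14) = 13.75
Best response: Pass (13.75 is the largest).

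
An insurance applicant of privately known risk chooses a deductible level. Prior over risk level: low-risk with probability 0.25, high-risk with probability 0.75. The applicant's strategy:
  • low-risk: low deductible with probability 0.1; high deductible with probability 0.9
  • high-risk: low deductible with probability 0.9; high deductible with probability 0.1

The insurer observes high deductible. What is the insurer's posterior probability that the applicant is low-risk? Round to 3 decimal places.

0.750

P(high deductible) = 0.25·0.9 + 0.75·0.1 = 0.3
P(low-risk | high deductible) = (0.25·0.9) / 0.3 = 0.225 / 0.3 = 0.75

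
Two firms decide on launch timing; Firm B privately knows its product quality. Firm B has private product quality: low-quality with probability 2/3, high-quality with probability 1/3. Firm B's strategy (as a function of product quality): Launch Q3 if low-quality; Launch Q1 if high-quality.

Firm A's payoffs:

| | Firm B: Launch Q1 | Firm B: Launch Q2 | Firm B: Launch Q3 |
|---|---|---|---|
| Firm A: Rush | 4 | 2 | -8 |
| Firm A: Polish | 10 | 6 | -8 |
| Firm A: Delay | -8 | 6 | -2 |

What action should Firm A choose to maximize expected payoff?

E[Rush] = 2/3·(-8) + 1/3·(4) = -4
E[Polish] = 2/3·(-8) + 1/3·(10) = -2
E[Delay] = 2/3·(-2) + 1/3·(-8) = -4
Best response: Polish (-2 is the largest).

Polish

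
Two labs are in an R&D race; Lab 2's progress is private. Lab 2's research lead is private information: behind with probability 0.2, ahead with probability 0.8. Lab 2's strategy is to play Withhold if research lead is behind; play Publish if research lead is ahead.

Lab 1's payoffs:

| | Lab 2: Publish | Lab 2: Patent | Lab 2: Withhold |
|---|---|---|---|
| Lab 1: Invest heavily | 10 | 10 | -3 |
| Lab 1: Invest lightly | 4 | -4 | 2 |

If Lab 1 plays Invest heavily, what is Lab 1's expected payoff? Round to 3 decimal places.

E[Invest heavily] = 0.2·(-3) + 0.8·10 = (-0.6) + 8 = 7.4

7.400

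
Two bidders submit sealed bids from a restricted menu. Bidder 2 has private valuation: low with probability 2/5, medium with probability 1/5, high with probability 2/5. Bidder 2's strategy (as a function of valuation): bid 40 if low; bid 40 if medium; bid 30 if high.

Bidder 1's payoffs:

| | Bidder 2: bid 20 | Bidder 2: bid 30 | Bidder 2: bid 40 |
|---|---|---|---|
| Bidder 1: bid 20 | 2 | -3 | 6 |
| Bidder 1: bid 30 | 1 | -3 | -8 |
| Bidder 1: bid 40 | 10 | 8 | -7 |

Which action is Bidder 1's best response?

bid 20

E[bid 20] = 2/5·(6) + 1/5·(6) + 2/5·(-3) = 12/5
E[bid 30] = 2/5·(-8) + 1/5·(-8) + 2/5·(-3) = -6
E[bid 40] = 2/5·(-7) + 1/5·(-7) + 2/5·(8) = -1
Best response: bid 20 (12/5 is the largest).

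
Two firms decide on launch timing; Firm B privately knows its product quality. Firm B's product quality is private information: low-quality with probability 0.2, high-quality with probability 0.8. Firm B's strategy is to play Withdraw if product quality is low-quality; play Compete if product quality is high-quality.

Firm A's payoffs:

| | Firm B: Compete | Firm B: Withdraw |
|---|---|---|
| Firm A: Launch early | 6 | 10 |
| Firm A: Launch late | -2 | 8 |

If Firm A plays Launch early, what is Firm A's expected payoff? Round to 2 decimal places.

E[Launch early] = 0.2·10 + 0.8·6 = 2 + 4.8 = 6.8

6.80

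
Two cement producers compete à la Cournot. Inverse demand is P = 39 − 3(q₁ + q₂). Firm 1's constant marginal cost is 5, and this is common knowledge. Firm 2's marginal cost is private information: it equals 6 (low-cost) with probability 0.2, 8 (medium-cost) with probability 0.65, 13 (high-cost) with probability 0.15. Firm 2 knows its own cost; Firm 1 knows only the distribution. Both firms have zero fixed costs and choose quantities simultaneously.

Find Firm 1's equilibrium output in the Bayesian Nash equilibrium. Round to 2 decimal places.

4.15

Firm 2 with cost c maximizes (39 − 3(q₁+q₂) − c)·q₂, giving q₂(c) = (39 − c − 3q₁)/6.
E[c₂] = 0.2·6 + 0.65·8 + 0.15·13 = 8.35
Firm 1's FOC against E[q₂] yields q₁ = (39 − 2·5 + E[c₂])/9 = (39 − 10 + 8.35)/9 = 4.15.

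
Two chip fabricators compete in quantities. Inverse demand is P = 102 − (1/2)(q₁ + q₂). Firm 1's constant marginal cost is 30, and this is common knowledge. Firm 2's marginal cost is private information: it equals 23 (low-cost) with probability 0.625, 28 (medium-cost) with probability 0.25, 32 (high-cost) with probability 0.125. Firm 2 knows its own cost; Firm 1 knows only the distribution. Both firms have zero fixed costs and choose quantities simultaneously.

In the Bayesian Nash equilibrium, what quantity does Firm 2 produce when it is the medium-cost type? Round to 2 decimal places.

51.54

Firm 2 with cost c maximizes (102 − (1/2)(q₁+q₂) − c)·q₂, giving q₂(c) = (102 − c − (1/2)q₁).
E[c₂] = 0.625·23 + 0.25·28 + 0.125·32 = 25.375
Firm 1's FOC against E[q₂] yields q₁ = (102 − 2·30 + E[c₂])/(3/2) = (102 − 60 + 25.375)/(3/2) = 44.9167.
q₂(medium-cost) = (102 − 28 − (1/2)·44.9167) = 51.5417.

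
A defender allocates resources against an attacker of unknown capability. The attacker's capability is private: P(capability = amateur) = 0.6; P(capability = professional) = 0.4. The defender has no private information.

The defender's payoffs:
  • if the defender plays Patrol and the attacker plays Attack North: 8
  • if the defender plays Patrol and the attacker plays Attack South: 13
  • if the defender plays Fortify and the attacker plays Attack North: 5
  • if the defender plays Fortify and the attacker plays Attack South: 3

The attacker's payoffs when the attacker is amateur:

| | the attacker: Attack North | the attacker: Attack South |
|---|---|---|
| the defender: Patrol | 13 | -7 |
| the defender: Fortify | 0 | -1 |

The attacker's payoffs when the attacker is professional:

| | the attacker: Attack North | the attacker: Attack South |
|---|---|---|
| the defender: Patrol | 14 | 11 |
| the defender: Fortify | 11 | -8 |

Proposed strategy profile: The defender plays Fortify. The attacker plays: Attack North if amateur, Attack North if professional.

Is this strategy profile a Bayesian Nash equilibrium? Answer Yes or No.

No

The defender plays Fortify: E[Fortify] = 0.6·(5) + 0.4·(5) = 5; E[Patrol] = 8. Not best-responding. ✗
The attacker (capability amateur), facing Fortify: Attack North gives 0, Attack South gives -1. Proposed Attack North is best. ✓
The attacker (capability professional), facing Fortify: Attack North gives 11, Attack South gives -8. Proposed Attack North is best. ✓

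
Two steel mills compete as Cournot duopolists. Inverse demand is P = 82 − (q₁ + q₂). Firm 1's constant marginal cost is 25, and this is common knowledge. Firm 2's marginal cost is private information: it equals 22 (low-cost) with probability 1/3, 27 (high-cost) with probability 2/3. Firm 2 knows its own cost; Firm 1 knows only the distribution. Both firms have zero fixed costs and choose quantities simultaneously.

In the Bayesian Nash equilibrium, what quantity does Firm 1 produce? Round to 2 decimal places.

Type-c best response for Firm 2: q₂(c) = (82 − c)/2 − q₁/2.
Firm 1 maximizes expected profit; its first-order condition is 82 − 2q₁ − E[q₂] − 25 = 0.
Substituting E[q₂] and solving: E[c₂] = 25.3333, so q₁ = (82 − 2·25 + 25.3333)/3 = 19.1111.

19.11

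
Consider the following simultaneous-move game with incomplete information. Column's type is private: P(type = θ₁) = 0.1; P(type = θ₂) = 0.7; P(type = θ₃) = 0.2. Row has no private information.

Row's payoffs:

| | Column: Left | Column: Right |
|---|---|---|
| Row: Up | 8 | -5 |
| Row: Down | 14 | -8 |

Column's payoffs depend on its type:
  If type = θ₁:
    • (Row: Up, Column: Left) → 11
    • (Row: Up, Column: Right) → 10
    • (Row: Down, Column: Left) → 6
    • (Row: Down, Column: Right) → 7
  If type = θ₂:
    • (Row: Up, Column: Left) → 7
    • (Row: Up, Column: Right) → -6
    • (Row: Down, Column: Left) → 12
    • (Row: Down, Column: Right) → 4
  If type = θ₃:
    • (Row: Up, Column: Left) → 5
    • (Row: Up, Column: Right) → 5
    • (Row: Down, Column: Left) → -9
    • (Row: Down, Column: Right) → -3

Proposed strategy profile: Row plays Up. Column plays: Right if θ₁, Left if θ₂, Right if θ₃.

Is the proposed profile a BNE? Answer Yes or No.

No

Row plays Up: E[Up] = 0.1·(-5) + 0.7·(8) + 0.2·(-5) = 4.1; E[Down] = 7.4. Not best-responding. ✗
Column (type θ₁), facing Up: Left gives 11, Right gives 10. Proposed Right is not best — profitable deviation exists. ✗
Column (type θ₂), facing Up: Left gives 7, Right gives -6. Proposed Left is best. ✓
Column (type θ₃), facing Up: Left gives 5, Right gives 5. Proposed Right is best. ✓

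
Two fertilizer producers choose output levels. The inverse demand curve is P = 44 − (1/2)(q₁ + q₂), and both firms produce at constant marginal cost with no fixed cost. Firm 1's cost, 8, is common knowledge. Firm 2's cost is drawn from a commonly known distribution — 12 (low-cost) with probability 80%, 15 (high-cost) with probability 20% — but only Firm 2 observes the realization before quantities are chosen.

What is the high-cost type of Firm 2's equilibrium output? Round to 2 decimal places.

Firm 2 with cost c maximizes (44 − (1/2)(q₁+q₂) − c)·q₂, giving q₂(c) = (44 − c − (1/2)q₁).
E[c₂] = 0.8·12 + 0.2·15 = 12.6
Firm 1's FOC against E[q₂] yields q₁ = (44 − 2·8 + E[c₂])/(3/2) = (44 − 16 + 12.6)/(3/2) = 27.0667.
q₂(high-cost) = (44 − 15 − (1/2)·27.0667) = 15.4667.

15.47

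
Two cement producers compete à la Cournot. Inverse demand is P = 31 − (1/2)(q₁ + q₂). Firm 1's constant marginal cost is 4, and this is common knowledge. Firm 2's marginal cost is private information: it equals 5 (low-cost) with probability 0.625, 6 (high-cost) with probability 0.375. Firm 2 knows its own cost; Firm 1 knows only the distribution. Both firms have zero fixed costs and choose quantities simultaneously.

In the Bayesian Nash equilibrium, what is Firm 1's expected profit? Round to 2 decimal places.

Firm 2 with cost c maximizes (31 − (1/2)(q₁+q₂) − c)·q₂, giving q₂(c) = (31 − c − (1/2)q₁).
E[c₂] = 0.625·5 + 0.375·6 = 5.375
Firm 1's FOC against E[q₂] yields q₁ = (31 − 2·4 + E[c₂])/(3/2) = (31 − 8 + 5.375)/(3/2) = 18.9167.
E[P] = 31 − (1/2)·(q₁ + E[q₂]) = 13.4583; Firm 1's expected profit = (E[P] − 4)·q₁ = (13.4583 − 4)·18.9167 = 178.92.

178.92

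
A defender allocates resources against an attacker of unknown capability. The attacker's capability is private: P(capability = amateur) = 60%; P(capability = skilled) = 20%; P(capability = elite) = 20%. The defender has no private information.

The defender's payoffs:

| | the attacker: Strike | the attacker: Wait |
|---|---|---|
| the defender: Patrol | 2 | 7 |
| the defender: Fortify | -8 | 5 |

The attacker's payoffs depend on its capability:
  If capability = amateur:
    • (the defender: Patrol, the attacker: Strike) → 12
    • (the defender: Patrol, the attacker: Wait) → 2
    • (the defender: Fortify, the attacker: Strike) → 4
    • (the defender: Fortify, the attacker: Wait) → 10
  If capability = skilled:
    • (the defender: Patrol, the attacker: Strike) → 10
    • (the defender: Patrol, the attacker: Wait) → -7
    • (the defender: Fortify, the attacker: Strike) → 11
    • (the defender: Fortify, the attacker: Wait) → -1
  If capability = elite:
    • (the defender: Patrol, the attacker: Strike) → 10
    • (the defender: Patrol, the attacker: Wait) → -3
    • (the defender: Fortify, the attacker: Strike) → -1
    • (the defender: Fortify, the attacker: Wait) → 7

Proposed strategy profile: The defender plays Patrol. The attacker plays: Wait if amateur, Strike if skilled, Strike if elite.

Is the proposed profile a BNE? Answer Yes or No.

A profile is a BNE iff every type of every player is best-responding given beliefs about the other side.
The defender plays Patrol: E[Patrol] = 0.6·(7) + 0.2·(2) + 0.2·(2) = 5; E[Fortify] = -0.2. Best-responding. ✓
The attacker (capability amateur), facing Patrol: Strike gives 12, Wait gives 2. Proposed Wait is not best — profitable deviation exists. ✗
The attacker (capability skilled), facing Patrol: Strike gives 10, Wait gives -7. Proposed Strike is best. ✓
The attacker (capability elite), facing Patrol: Strike gives 10, Wait gives -3. Proposed Strike is best. ✓

No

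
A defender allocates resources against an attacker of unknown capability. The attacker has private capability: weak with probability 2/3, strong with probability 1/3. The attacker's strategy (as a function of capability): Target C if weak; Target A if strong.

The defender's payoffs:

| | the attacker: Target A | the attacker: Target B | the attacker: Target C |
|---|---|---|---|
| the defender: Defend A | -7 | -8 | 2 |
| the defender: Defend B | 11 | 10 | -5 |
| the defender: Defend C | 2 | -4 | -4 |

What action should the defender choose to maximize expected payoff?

E[Defend A] = 2/3·(2) + 1/3·(-7) = -1
E[Defend B] = 2/3·(-5) + 1/3·(11) = 1/3
E[Defend C] = 2/3·(-4) + 1/3·(2) = -2
Best response: Defend B (1/3 is the largest).

Defend B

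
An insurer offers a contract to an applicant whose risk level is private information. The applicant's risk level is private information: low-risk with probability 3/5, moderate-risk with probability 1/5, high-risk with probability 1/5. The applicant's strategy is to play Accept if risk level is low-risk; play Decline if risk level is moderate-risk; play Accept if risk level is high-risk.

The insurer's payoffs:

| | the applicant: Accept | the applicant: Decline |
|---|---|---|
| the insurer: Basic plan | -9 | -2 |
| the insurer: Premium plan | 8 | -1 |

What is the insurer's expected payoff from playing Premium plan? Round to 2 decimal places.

E[Premium plan] = 3/5·8 + 1/5·(-1) + 1/5·8 = 24/5 + (-1/5) + 8/5 = 31/5

6.20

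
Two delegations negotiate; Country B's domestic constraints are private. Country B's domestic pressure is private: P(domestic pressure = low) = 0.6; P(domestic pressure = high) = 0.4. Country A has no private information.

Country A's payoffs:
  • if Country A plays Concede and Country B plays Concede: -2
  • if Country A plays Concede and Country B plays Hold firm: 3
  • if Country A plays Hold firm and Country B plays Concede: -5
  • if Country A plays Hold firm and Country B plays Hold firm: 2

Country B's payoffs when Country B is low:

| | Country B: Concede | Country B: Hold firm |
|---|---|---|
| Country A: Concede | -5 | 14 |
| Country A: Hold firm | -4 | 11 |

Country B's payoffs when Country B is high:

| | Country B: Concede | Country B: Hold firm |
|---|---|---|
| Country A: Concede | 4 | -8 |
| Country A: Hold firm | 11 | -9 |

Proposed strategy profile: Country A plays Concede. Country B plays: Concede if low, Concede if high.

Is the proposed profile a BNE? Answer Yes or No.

No

A profile is a BNE iff every type of every player is best-responding given beliefs about the other side.
Country A plays Concede: E[Concede] = 0.6·(-2) + 0.4·(-2) = -2; E[Hold firm] = -5. Best-responding. ✓
Country B (domestic pressure low), facing Concede: Concede gives -5, Hold firm gives 14. Proposed Concede is not best — profitable deviation exists. ✗
Country B (domestic pressure high), facing Concede: Concede gives 4, Hold firm gives -8. Proposed Concede is best. ✓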